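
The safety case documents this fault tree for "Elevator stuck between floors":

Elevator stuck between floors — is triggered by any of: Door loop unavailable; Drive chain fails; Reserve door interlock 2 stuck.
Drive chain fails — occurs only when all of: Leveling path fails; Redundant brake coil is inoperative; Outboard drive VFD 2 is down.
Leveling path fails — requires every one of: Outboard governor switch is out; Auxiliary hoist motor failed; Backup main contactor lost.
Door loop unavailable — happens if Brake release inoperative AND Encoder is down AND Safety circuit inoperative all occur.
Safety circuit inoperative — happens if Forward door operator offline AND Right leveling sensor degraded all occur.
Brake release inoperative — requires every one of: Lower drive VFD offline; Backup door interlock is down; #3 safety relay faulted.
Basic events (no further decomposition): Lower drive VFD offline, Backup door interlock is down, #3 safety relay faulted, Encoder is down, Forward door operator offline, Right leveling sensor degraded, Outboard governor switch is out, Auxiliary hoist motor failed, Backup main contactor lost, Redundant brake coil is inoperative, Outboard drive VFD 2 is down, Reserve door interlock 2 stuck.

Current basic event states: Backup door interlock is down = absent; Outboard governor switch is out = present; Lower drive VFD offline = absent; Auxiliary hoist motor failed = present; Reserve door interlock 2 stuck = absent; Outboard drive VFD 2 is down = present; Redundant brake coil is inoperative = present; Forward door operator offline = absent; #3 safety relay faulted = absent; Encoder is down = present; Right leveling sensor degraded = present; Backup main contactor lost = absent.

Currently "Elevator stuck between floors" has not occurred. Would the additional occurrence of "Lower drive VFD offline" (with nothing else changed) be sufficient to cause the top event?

No

Counterfactual: set "Lower drive VFD offline" to occurred.
Brake release inoperative [AND]: Lower drive VFD offline=occurs, Backup door interlock is down=not, #3 safety relay faulted=not → not all inputs occur → does not occur.
Safety circuit inoperative [AND]: Forward door operator offline=not, Right leveling sensor degraded=occurs → not all inputs occur → does not occur.
Door loop unavailable [AND]: Brake release inoperative=not, Encoder is down=occurs, Safety circuit inoperative=not → not all inputs occur → does not occur.
Leveling path fails [AND]: Outboard governor switch is out=occurs, Auxiliary hoist motor failed=occurs, Backup main contactor lost=not → not all inputs occur → does not occur.
Drive chain fails [AND]: Leveling path fails=not, Redundant brake coil is inoperative=occurs, Outboard drive VFD 2 is down=occurs → not all inputs occur → does not occur.
Elevator stuck between floors [OR]: Door loop unavailable=not, Drive chain fails=not, Reserve door interlock 2 stuck=not → no input occurs → does not occur.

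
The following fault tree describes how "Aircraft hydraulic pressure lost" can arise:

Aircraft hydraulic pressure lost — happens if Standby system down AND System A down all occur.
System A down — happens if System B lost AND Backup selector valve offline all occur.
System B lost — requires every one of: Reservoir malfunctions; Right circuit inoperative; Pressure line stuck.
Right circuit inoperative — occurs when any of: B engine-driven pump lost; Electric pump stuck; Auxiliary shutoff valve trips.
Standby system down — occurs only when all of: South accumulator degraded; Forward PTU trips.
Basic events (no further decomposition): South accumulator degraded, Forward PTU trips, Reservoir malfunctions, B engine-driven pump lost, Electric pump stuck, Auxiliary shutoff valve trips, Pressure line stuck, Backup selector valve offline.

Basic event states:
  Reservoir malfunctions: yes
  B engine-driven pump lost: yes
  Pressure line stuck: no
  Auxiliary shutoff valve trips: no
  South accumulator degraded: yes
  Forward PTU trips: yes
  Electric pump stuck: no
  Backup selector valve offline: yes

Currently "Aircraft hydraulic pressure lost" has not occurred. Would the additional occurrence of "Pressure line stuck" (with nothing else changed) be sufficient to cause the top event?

Yes

Counterfactual: set "Pressure line stuck" to occurred.
Standby system down [AND]: South accumulator degraded=occurs, Forward PTU trips=occurs → all inputs occur → occurs.
Right circuit inoperative [OR]: B engine-driven pump lost=occurs, Electric pump stuck=not, Auxiliary shutoff valve trips=not → at least one input occurs → occurs.
System B lost [AND]: Reservoir malfunctions=occurs, Right circuit inoperative=occurs, Pressure line stuck=occurs → all inputs occur → occurs.
System A down [AND]: System B lost=occurs, Backup selector valve offline=occurs → all inputs occur → occurs.
Aircraft hydraulic pressure lost [AND]: Standby system down=occurs, System A down=occurs → all inputs occur → occurs.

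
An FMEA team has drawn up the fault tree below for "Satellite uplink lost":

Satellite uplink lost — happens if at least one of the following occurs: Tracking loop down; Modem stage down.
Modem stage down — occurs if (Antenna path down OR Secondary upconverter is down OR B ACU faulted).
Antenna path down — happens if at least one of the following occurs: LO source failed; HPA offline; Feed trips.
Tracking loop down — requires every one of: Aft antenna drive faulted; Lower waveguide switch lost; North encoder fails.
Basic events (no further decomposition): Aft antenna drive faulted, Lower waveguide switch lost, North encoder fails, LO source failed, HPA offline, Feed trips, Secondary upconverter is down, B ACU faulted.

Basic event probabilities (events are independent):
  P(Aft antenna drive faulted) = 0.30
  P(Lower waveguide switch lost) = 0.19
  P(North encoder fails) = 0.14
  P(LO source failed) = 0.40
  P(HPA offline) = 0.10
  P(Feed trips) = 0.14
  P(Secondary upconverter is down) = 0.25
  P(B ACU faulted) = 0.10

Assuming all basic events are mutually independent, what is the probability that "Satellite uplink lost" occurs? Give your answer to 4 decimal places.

0.6890

P(Tracking loop down) [AND] = 0.30 × 0.19 × 0.14 = 0.007980
P(Antenna path down) [OR] = 1 − (1−0.40) × (1−0.10) × (1−0.14) = 0.535600
P(Modem stage down) [OR] = 1 − (1−0.535600) × (1−0.25) × (1−0.10) = 0.686530
P(Satellite uplink lost) [OR] = 1 − (1−0.007980) × (1−0.686530) = 0.689031
Rounded to 4 decimal places: P(Satellite uplink lost) ≈ 0.6890.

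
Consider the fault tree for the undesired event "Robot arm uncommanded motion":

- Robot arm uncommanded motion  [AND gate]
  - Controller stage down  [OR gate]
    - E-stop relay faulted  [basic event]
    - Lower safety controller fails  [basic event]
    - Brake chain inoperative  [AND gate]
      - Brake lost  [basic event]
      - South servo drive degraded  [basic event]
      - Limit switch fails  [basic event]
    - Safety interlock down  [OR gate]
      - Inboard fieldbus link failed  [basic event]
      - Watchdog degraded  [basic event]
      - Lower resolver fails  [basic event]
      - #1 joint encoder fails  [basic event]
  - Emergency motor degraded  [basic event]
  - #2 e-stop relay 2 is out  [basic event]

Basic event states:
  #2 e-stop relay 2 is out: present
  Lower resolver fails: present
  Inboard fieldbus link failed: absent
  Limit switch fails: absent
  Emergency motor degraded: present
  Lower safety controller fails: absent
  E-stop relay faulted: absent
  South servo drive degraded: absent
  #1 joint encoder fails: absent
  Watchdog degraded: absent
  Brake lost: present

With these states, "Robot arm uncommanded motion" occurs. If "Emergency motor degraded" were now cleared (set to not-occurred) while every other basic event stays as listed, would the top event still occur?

No

Counterfactual: set "Emergency motor degraded" to not occurred.
Brake chain inoperative [AND]: Brake lost=occurs, South servo drive degraded=not, Limit switch fails=not → not all inputs occur → does not occur.
Safety interlock down [OR]: Inboard fieldbus link failed=not, Watchdog degraded=not, Lower resolver fails=occurs, #1 joint encoder fails=not → at least one input occurs → occurs.
Controller stage down [OR]: E-stop relay faulted=not, Lower safety controller fails=not, Brake chain inoperative=not, Safety interlock down=occurs → at least one input occurs → occurs.
Robot arm uncommanded motion [AND]: Controller stage down=occurs, Emergency motor degraded=not, #2 e-stop relay 2 is out=occurs → not all inputs occur → does not occur.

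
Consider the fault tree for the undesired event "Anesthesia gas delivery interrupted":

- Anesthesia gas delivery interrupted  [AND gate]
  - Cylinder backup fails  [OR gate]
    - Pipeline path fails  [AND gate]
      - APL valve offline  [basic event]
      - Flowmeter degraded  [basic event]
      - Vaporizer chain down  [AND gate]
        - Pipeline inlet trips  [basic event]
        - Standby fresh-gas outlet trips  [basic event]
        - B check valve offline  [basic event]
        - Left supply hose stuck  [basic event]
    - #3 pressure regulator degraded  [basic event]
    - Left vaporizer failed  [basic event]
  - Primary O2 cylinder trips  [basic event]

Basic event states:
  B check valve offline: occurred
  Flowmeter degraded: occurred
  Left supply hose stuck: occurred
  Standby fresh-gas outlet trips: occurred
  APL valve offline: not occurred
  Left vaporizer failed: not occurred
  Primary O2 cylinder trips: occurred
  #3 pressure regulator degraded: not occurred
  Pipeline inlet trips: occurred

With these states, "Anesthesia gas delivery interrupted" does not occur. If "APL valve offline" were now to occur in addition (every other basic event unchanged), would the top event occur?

Counterfactual: set "APL valve offline" to occurred.
Vaporizer chain down [AND]: Pipeline inlet trips=occurs, Standby fresh-gas outlet trips=occurs, B check valve offline=occurs, Left supply hose stuck=occurs → all inputs occur → occurs.
Pipeline path fails [AND]: APL valve offline=occurs, Flowmeter degraded=occurs, Vaporizer chain down=occurs → all inputs occur → occurs.
Cylinder backup fails [OR]: Pipeline path fails=occurs, #3 pressure regulator degraded=not, Left vaporizer failed=not → at least one input occurs → occurs.
Anesthesia gas delivery interrupted [AND]: Cylinder backup fails=occurs, Primary O2 cylinder trips=occurs → all inputs occur → occurs.

Yes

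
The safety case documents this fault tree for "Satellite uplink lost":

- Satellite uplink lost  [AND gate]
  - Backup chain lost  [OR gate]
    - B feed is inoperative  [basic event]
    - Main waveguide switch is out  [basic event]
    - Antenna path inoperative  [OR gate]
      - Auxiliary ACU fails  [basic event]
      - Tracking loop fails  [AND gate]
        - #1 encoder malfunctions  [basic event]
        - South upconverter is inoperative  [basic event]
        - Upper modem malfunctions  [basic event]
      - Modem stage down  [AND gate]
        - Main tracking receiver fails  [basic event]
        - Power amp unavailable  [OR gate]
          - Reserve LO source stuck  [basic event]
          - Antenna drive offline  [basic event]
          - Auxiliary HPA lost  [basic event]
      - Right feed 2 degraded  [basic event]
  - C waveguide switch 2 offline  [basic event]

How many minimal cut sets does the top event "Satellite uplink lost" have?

8

Tracking loop fails [AND]: one cut set from each child combined → 1 × 1 × 1 = 1 cut set(s).
Power amp unavailable [OR]: union of children's cut sets → 3 cut set(s).
Modem stage down [AND]: one cut set from each child combined → 1 × 3 = 3 cut set(s).
Antenna path inoperative [OR]: union of children's cut sets → 6 cut set(s).
Backup chain lost [OR]: union of children's cut sets → 8 cut set(s).
Satellite uplink lost [AND]: one cut set from each child combined → 8 × 1 = 8 cut set(s).
Minimal cut sets: {B feed is inoperative, C waveguide switch 2 offline}; {C waveguide switch 2 offline, Main waveguide switch is out}; {Auxiliary ACU fails, C waveguide switch 2 offline}; {#1 encoder malfunctions, C waveguide switch 2 offline, South upconverter is inoperative, Upper modem malfunctions}; {C waveguide switch 2 offline, Main tracking receiver fails, Reserve LO source stuck}; {Antenna drive offline, C waveguide switch 2 offline, Main tracking receiver fails}; {Auxiliary HPA lost, C waveguide switch 2 offline, Main tracking receiver fails}; {C waveguide switch 2 offline, Right feed 2 degraded}.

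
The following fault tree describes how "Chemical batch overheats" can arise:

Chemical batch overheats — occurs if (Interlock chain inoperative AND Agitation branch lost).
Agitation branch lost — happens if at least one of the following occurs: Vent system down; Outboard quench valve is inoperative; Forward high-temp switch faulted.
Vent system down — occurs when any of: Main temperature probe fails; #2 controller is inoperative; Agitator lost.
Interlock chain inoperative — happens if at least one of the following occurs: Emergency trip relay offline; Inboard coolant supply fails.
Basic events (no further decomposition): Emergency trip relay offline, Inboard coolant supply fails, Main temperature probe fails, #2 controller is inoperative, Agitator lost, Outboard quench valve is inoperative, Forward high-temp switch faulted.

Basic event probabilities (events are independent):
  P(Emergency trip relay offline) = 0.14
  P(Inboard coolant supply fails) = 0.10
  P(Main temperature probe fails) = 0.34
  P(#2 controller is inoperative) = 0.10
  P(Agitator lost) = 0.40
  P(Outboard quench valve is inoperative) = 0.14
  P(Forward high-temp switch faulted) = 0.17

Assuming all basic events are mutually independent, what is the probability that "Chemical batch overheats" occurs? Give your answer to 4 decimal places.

0.1685

P(Interlock chain inoperative) [OR] = 1 − (1−0.14) × (1−0.10) = 0.226000
P(Vent system down) [OR] = 1 − (1−0.34) × (1−0.10) × (1−0.40) = 0.643600
P(Agitation branch lost) [OR] = 1 − (1−0.643600) × (1−0.14) × (1−0.17) = 0.745602
P(Chemical batch overheats) [AND] = 0.226000 × 0.745602 = 0.168506
Rounded to 4 decimal places: P(Chemical batch overheats) ≈ 0.1685.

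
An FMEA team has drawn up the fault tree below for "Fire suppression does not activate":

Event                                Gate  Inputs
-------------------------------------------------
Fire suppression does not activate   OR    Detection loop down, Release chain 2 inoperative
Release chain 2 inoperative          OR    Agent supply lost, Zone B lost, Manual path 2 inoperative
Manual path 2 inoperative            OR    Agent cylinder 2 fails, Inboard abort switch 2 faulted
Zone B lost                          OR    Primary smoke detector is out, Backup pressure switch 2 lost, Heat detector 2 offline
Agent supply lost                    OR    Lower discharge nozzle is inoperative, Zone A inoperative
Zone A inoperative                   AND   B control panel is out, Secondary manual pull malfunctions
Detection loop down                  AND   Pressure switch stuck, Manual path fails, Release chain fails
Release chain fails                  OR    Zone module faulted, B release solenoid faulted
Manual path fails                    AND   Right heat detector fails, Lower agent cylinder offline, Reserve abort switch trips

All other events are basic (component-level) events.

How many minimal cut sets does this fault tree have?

Manual path fails [AND]: one cut set from each child combined → 1 × 1 × 1 = 1 cut set(s).
Release chain fails [OR]: union of children's cut sets → 2 cut set(s).
Detection loop down [AND]: one cut set from each child combined → 1 × 1 × 2 = 2 cut set(s).
Zone A inoperative [AND]: one cut set from each child combined → 1 × 1 = 1 cut set(s).
Agent supply lost [OR]: union of children's cut sets → 2 cut set(s).
Zone B lost [OR]: union of children's cut sets → 3 cut set(s).
Manual path 2 inoperative [OR]: union of children's cut sets → 2 cut set(s).
Release chain 2 inoperative [OR]: union of children's cut sets → 7 cut set(s).
Fire suppression does not activate [OR]: union of children's cut sets → 9 cut set(s).
Minimal cut sets: {Lower agent cylinder offline, Pressure switch stuck, Reserve abort switch trips, Right heat detector fails, Zone module faulted}; {B release solenoid faulted, Lower agent cylinder offline, Pressure switch stuck, Reserve abort switch trips, Right heat detector fails}; {Lower discharge nozzle is inoperative}; {B control panel is out, Secondary manual pull malfunctions}; {Primary smoke detector is out}; {Backup pressure switch 2 lost}; {Heat detector 2 offline}; {Agent cylinder 2 fails}; {Inboard abort switch 2 faulted}.

9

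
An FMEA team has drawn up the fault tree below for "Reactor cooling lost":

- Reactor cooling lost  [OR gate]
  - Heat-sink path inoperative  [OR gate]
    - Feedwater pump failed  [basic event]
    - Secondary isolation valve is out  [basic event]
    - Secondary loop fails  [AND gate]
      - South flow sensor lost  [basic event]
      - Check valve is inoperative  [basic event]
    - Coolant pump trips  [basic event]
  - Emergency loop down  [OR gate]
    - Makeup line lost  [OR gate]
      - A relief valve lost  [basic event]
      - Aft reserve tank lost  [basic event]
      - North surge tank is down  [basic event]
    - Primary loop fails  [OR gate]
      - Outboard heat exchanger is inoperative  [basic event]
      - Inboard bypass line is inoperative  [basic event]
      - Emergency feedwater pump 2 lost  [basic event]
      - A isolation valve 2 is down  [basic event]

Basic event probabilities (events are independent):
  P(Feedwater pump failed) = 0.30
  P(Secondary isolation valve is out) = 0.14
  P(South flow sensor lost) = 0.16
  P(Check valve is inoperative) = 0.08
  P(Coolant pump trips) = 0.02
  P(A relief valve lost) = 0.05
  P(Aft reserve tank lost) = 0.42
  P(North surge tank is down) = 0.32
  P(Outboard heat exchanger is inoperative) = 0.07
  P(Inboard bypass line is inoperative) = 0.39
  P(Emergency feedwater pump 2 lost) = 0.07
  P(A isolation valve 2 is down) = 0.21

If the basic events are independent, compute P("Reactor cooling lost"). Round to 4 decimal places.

P(Secondary loop fails) [AND] = 0.16 × 0.08 = 0.012800
P(Heat-sink path inoperative) [OR] = 1 − (1−0.30) × (1−0.14) × (1−0.012800) × (1−0.02) = 0.417591
P(Makeup line lost) [OR] = 1 − (1−0.05) × (1−0.42) × (1−0.32) = 0.625320
P(Primary loop fails) [OR] = 1 − (1−0.07) × (1−0.39) × (1−0.07) × (1−0.21) = 0.583205
P(Emergency loop down) [OR] = 1 − (1−0.625320) × (1−0.583205) = 0.843835
P(Reactor cooling lost) [OR] = 1 − (1−0.417591) × (1−0.843835) = 0.909048
Rounded to 4 decimal places: P(Reactor cooling lost) ≈ 0.9090.

0.9090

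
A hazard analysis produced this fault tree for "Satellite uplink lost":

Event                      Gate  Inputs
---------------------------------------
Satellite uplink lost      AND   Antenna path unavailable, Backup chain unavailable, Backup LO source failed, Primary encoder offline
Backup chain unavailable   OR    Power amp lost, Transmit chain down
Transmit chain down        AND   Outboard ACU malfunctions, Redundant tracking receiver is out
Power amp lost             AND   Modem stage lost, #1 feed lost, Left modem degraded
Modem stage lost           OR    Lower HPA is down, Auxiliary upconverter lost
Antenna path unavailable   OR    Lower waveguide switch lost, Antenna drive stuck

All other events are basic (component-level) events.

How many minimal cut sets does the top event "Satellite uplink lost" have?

Antenna path unavailable [OR]: union of children's cut sets → 2 cut set(s).
Modem stage lost [OR]: union of children's cut sets → 2 cut set(s).
Power amp lost [AND]: one cut set from each child combined → 2 × 1 × 1 = 2 cut set(s).
Transmit chain down [AND]: one cut set from each child combined → 1 × 1 = 1 cut set(s).
Backup chain unavailable [OR]: union of children's cut sets → 3 cut set(s).
Satellite uplink lost [AND]: one cut set from each child combined → 2 × 3 × 1 × 1 = 6 cut set(s).
Minimal cut sets: {#1 feed lost, Backup LO source failed, Left modem degraded, Lower HPA is down, Lower waveguide switch lost, Primary encoder offline}; {#1 feed lost, Auxiliary upconverter lost, Backup LO source failed, Left modem degraded, Lower waveguide switch lost, Primary encoder offline}; {Backup LO source failed, Lower waveguide switch lost, Outboard ACU malfunctions, Primary encoder offline, Redundant tracking receiver is out}; {#1 feed lost, Antenna drive stuck, Backup LO source failed, Left modem degraded, Lower HPA is down, Primary encoder offline}; {#1 feed lost, Antenna drive stuck, Auxiliary upconverter lost, Backup LO source failed, Left modem degraded, Primary encoder offline}; {Antenna drive stuck, Backup LO source failed, Outboard ACU malfunctions, Primary encoder offline, Redundant tracking receiver is out}.

6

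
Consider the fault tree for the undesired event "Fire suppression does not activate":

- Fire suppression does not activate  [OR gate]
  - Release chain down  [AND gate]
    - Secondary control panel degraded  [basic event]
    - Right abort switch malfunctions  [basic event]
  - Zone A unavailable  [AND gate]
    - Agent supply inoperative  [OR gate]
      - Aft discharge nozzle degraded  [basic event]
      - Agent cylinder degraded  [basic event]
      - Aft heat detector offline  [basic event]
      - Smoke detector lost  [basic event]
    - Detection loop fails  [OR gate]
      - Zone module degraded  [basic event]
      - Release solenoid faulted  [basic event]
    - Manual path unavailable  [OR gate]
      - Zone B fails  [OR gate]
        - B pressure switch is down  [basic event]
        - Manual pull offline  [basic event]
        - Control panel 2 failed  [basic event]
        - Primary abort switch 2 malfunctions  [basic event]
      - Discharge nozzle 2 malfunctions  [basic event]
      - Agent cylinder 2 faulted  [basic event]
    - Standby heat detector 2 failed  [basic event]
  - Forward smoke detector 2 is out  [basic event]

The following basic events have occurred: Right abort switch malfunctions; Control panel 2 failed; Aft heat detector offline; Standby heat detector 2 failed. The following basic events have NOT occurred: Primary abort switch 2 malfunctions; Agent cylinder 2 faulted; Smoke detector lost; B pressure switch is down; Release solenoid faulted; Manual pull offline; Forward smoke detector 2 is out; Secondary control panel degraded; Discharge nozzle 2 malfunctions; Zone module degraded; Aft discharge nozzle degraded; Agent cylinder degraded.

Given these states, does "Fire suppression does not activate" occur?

Release chain down [AND]: Secondary control panel degraded=not, Right abort switch malfunctions=occurs → not all inputs occur → does not occur.
Agent supply inoperative [OR]: Aft discharge nozzle degraded=not, Agent cylinder degraded=not, Aft heat detector offline=occurs, Smoke detector lost=not → at least one input occurs → occurs.
Detection loop fails [OR]: Zone module degraded=not, Release solenoid faulted=not → no input occurs → does not occur.
Zone B fails [OR]: B pressure switch is down=not, Manual pull offline=not, Control panel 2 failed=occurs, Primary abort switch 2 malfunctions=not → at least one input occurs → occurs.
Manual path unavailable [OR]: Zone B fails=occurs, Discharge nozzle 2 malfunctions=not, Agent cylinder 2 faulted=not → at least one input occurs → occurs.
Zone A unavailable [AND]: Agent supply inoperative=occurs, Detection loop fails=not, Manual path unavailable=occurs, Standby heat detector 2 failed=occurs → not all inputs occur → does not occur.
Fire suppression does not activate [OR]: Release chain down=not, Zone A unavailable=not, Forward smoke detector 2 is out=not → no input occurs → does not occur.

No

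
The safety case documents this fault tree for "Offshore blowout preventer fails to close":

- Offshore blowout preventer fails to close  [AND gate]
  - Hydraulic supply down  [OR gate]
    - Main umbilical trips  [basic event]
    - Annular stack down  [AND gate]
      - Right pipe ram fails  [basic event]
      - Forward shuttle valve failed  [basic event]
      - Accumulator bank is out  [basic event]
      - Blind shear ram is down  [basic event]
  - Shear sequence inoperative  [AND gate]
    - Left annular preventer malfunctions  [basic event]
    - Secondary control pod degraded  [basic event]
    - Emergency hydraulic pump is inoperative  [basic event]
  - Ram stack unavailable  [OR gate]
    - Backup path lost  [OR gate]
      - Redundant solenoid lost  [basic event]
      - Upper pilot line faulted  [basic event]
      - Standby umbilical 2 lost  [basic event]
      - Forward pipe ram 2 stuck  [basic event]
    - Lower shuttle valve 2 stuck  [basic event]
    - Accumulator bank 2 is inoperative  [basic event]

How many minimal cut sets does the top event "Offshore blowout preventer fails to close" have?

Annular stack down [AND]: one cut set from each child combined → 1 × 1 × 1 × 1 = 1 cut set(s).
Hydraulic supply down [OR]: union of children's cut sets → 2 cut set(s).
Shear sequence inoperative [AND]: one cut set from each child combined → 1 × 1 × 1 = 1 cut set(s).
Backup path lost [OR]: union of children's cut sets → 4 cut set(s).
Ram stack unavailable [OR]: union of children's cut sets → 6 cut set(s).
Offshore blowout preventer fails to close [AND]: one cut set from each child combined → 2 × 1 × 6 = 12 cut set(s).

12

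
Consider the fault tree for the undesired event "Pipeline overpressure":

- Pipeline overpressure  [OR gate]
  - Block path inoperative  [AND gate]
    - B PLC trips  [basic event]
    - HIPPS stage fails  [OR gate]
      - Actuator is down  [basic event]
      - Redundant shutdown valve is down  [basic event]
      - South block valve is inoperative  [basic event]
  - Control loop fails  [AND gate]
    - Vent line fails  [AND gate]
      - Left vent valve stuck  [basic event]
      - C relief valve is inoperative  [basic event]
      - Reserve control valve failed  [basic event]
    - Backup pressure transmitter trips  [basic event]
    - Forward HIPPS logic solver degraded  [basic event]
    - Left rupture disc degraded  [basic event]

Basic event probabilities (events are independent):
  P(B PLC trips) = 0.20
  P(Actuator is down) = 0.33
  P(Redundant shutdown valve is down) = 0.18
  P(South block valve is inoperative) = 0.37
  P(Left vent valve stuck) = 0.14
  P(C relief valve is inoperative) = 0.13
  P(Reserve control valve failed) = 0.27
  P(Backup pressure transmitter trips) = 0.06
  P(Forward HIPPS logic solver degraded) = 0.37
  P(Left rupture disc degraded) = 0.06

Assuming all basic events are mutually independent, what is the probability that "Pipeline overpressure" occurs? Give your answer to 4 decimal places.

0.1308

P(HIPPS stage fails) [OR] = 1 − (1−0.33) × (1−0.18) × (1−0.37) = 0.653878
P(Block path inoperative) [AND] = 0.20 × 0.653878 = 0.130776
P(Vent line fails) [AND] = 0.14 × 0.13 × 0.27 = 0.004914
P(Control loop fails) [AND] = 0.004914 × 0.06 × 0.37 × 0.06 = 0.000007
P(Pipeline overpressure) [OR] = 1 − (1−0.130776) × (1−0.000007) = 0.130782
Rounded to 4 decimal places: P(Pipeline overpressure) ≈ 0.1308.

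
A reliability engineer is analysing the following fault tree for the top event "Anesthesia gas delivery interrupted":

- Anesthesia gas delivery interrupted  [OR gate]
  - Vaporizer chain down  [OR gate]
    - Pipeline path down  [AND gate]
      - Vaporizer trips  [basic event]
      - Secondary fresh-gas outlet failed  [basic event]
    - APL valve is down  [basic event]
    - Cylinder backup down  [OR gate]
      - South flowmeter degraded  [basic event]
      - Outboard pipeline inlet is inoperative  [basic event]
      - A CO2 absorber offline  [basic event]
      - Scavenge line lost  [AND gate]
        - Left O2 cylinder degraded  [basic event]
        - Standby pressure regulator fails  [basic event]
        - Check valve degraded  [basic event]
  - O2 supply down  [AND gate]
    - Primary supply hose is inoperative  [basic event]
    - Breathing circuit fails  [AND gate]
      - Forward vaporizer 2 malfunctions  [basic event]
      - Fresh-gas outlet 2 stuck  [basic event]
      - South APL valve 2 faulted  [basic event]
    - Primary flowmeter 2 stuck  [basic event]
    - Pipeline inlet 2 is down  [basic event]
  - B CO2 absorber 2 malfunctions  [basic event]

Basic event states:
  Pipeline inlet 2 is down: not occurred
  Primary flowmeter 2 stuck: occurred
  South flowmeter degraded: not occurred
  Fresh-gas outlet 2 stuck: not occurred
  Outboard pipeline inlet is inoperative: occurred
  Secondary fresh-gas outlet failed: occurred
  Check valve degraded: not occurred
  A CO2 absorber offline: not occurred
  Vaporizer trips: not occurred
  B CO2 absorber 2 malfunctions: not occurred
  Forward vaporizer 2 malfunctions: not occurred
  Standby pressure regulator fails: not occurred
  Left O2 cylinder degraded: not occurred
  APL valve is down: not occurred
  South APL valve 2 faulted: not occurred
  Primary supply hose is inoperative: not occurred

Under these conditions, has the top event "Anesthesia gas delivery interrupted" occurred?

Pipeline path down [AND]: Vaporizer trips=not, Secondary fresh-gas outlet failed=occurs → not all inputs occur → does not occur.
Scavenge line lost [AND]: Left O2 cylinder degraded=not, Standby pressure regulator fails=not, Check valve degraded=not → not all inputs occur → does not occur.
Cylinder backup down [OR]: South flowmeter degraded=not, Outboard pipeline inlet is inoperative=occurs, A CO2 absorber offline=not, Scavenge line lost=not → at least one input occurs → occurs.
Vaporizer chain down [OR]: Pipeline path down=not, APL valve is down=not, Cylinder backup down=occurs → at least one input occurs → occurs.
Breathing circuit fails [AND]: Forward vaporizer 2 malfunctions=not, Fresh-gas outlet 2 stuck=not, South APL valve 2 faulted=not → not all inputs occur → does not occur.
O2 supply down [AND]: Primary supply hose is inoperative=not, Breathing circuit fails=not, Primary flowmeter 2 stuck=occurs, Pipeline inlet 2 is down=not → not all inputs occur → does not occur.
Anesthesia gas delivery interrupted [OR]: Vaporizer chain down=occurs, O2 supply down=not, B CO2 absorber 2 malfunctions=not → at least one input occurs → occurs.

Yes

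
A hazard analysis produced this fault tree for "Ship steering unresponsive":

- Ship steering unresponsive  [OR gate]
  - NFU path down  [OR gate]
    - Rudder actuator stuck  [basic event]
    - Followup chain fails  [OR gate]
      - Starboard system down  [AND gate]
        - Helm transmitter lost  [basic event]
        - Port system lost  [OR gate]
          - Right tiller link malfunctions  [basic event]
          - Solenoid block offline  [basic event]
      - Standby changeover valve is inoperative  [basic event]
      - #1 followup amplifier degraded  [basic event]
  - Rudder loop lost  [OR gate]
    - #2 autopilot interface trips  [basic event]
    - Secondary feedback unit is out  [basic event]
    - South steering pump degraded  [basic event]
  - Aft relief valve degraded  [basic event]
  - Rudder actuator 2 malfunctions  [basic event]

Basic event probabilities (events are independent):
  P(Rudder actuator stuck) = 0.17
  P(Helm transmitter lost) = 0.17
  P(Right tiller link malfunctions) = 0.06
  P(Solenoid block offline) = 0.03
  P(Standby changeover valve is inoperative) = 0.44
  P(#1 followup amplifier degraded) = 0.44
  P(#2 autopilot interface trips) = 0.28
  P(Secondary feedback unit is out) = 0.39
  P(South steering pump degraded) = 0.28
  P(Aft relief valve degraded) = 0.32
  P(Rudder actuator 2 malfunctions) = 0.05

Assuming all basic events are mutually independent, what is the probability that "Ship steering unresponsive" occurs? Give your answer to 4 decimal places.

P(Port system lost) [OR] = 1 − (1−0.06) × (1−0.03) = 0.088200
P(Starboard system down) [AND] = 0.17 × 0.088200 = 0.014994
P(Followup chain fails) [OR] = 1 − (1−0.014994) × (1−0.44) × (1−0.44) = 0.691102
P(NFU path down) [OR] = 1 − (1−0.17) × (1−0.691102) = 0.743615
P(Rudder loop lost) [OR] = 1 − (1−0.28) × (1−0.39) × (1−0.28) = 0.683776
P(Ship steering unresponsive) [OR] = 1 − (1−0.743615) × (1−0.683776) × (1−0.32) × (1−0.05) = 0.947625
Rounded to 4 decimal places: P(Ship steering unresponsive) ≈ 0.9476.

0.9476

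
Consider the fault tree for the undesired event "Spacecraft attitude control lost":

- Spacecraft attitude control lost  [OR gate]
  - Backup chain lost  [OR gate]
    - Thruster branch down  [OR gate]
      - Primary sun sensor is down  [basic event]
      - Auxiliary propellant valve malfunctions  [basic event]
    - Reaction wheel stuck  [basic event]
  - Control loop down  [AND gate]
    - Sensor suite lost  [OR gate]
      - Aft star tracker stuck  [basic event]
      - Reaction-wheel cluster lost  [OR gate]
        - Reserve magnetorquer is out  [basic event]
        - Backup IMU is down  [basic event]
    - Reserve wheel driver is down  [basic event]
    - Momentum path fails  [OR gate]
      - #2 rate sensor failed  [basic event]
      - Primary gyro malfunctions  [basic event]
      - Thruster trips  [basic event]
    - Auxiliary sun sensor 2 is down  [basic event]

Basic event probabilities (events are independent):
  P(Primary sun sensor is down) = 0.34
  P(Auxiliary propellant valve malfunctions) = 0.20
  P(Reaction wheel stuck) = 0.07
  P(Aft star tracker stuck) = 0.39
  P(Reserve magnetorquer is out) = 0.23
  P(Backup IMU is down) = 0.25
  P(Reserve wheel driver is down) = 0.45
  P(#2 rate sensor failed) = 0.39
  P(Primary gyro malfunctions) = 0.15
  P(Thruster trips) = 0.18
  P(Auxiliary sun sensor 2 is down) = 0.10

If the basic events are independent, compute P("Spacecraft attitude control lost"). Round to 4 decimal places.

P(Thruster branch down) [OR] = 1 − (1−0.34) × (1−0.20) = 0.472000
P(Backup chain lost) [OR] = 1 − (1−0.472000) × (1−0.07) = 0.508960
P(Reaction-wheel cluster lost) [OR] = 1 − (1−0.23) × (1−0.25) = 0.422500
P(Sensor suite lost) [OR] = 1 − (1−0.39) × (1−0.422500) = 0.647725
P(Momentum path fails) [OR] = 1 − (1−0.39) × (1−0.15) × (1−0.18) = 0.574830
P(Control loop down) [AND] = 0.647725 × 0.45 × 0.574830 × 0.10 = 0.016755
P(Spacecraft attitude control lost) [OR] = 1 − (1−0.508960) × (1−0.016755) = 0.517187
Rounded to 4 decimal places: P(Spacecraft attitude control lost) ≈ 0.5172.

0.5172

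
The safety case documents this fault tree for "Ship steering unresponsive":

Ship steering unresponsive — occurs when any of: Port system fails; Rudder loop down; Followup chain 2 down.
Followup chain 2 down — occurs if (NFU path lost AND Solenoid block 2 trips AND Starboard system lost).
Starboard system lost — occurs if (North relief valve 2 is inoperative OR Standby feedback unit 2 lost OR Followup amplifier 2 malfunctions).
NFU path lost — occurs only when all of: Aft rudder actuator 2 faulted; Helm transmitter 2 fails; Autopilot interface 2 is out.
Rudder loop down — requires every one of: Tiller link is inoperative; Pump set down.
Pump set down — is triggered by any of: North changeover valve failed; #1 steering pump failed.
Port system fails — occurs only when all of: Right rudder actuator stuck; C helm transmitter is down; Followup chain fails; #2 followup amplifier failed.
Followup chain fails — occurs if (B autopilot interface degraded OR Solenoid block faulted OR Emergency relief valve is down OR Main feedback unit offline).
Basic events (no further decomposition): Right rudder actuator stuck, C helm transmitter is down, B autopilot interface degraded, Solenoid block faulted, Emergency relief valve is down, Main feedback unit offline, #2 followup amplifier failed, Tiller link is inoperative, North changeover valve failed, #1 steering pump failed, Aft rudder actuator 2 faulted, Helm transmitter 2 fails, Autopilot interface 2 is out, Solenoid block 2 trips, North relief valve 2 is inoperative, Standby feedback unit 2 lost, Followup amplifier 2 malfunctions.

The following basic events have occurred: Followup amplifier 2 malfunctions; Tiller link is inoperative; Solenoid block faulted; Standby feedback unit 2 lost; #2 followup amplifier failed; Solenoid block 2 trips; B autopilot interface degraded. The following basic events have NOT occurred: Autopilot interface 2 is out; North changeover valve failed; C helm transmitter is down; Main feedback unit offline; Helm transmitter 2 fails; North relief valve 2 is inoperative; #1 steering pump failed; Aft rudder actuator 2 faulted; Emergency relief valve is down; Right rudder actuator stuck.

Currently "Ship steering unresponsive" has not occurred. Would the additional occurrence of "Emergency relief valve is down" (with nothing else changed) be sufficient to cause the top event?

No

Counterfactual: set "Emergency relief valve is down" to occurred.
Followup chain fails [OR]: B autopilot interface degraded=occurs, Solenoid block faulted=occurs, Emergency relief valve is down=occurs, Main feedback unit offline=not → at least one input occurs → occurs.
Port system fails [AND]: Right rudder actuator stuck=not, C helm transmitter is down=not, Followup chain fails=occurs, #2 followup amplifier failed=occurs → not all inputs occur → does not occur.
Pump set down [OR]: North changeover valve failed=not, #1 steering pump failed=not → no input occurs → does not occur.
Rudder loop down [AND]: Tiller link is inoperative=occurs, Pump set down=not → not all inputs occur → does not occur.
NFU path lost [AND]: Aft rudder actuator 2 faulted=not, Helm transmitter 2 fails=not, Autopilot interface 2 is out=not → not all inputs occur → does not occur.
Starboard system lost [OR]: North relief valve 2 is inoperative=not, Standby feedback unit 2 lost=occurs, Followup amplifier 2 malfunctions=occurs → at least one input occurs → occurs.
Followup chain 2 down [AND]: NFU path lost=not, Solenoid block 2 trips=occurs, Starboard system lost=occurs → not all inputs occur → does not occur.
Ship steering unresponsive [OR]: Port system fails=not, Rudder loop down=not, Followup chain 2 down=not → no input occurs → does not occur.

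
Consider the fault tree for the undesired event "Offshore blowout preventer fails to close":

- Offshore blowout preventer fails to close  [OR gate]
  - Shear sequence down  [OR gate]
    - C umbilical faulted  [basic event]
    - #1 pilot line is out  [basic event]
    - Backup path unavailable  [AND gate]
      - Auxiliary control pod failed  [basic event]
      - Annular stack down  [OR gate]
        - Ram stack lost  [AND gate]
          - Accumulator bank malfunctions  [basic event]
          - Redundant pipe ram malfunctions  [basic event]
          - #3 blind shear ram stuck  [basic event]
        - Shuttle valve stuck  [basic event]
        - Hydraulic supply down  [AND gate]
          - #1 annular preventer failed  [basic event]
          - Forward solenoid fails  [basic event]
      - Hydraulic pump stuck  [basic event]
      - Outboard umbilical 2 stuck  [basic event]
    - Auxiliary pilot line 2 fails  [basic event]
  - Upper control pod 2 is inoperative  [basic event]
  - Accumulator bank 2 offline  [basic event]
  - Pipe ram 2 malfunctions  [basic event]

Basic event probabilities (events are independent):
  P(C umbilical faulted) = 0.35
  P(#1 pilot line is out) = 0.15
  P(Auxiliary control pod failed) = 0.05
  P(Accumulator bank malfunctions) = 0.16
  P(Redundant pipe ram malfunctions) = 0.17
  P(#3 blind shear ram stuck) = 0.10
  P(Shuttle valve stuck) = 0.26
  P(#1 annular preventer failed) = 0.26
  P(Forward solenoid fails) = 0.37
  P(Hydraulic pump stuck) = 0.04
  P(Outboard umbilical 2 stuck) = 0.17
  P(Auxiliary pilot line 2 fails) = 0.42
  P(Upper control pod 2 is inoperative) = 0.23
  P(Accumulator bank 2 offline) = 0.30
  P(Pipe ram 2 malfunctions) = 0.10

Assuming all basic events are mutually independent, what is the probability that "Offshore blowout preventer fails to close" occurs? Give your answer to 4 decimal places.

P(Ram stack lost) [AND] = 0.16 × 0.17 × 0.10 = 0.002720
P(Hydraulic supply down) [AND] = 0.26 × 0.37 = 0.096200
P(Annular stack down) [OR] = 1 − (1−0.002720) × (1−0.26) × (1−0.096200) = 0.333007
P(Backup path unavailable) [AND] = 0.05 × 0.333007 × 0.04 × 0.17 = 0.000113
P(Shear sequence down) [OR] = 1 − (1−0.35) × (1−0.15) × (1−0.000113) × (1−0.42) = 0.679586
P(Offshore blowout preventer fails to close) [OR] = 1 − (1−0.679586) × (1−0.23) × (1−0.30) × (1−0.10) = 0.844567
Rounded to 4 decimal places: P(Offshore blowout preventer fails to close) ≈ 0.8446.

0.8446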